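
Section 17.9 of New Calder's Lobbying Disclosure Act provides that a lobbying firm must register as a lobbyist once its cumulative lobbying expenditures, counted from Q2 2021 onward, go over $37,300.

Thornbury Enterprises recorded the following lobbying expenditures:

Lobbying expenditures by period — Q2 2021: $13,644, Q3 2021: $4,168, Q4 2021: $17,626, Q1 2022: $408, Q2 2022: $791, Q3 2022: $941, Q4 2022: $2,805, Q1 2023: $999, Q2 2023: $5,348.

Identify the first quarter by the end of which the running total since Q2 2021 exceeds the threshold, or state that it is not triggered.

Through Q2 2021: $13,644
Through Q3 2021: $17,812
Through Q4 2021: $35,438
Through Q1 2022: $35,846
Through Q2 2022: $36,637
Through Q3 2022: $37,578 ← exceeds threshold

Q3 2022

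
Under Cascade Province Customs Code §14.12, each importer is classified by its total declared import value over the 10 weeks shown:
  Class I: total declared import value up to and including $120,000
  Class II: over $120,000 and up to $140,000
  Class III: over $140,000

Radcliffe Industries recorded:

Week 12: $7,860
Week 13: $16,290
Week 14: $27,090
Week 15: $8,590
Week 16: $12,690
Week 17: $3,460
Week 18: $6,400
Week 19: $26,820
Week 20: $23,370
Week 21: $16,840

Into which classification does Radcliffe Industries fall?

Class III

Total declared import value: $7,860 + $16,290 + $27,090 + $8,590 + $12,690 + $3,460 + $6,400 + $26,820 + $23,370 + $16,840 = $149,410.
$149,410 > $140,000, so Class III applies.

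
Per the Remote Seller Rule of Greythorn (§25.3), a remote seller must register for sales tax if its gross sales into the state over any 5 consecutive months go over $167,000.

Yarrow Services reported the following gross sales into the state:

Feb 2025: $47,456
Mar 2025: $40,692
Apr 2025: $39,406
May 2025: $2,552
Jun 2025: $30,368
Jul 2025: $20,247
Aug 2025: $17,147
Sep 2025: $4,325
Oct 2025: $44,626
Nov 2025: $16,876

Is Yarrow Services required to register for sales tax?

Feb 2025–Jun 2025: $47,456 + $40,692 + $39,406 + $2,552 + $30,368 = $160,474 (under)
Mar 2025–Jul 2025: $40,692 + $39,406 + $2,552 + $30,368 + $20,247 = $133,265 (under)
Apr 2025–Aug 2025: $39,406 + $2,552 + $30,368 + $20,247 + $17,147 = $109,720 (under)
May 2025–Sep 2025: $2,552 + $30,368 + $20,247 + $17,147 + $4,325 = $74,639 (under)
Jun 2025–Oct 2025: $30,368 + $20,247 + $17,147 + $4,325 + $44,626 = $116,713 (under)
Jul 2025–Nov 2025: $20,247 + $17,147 + $4,325 + $44,626 + $16,876 = $103,221 (under)
No window exceeds $167,000.

No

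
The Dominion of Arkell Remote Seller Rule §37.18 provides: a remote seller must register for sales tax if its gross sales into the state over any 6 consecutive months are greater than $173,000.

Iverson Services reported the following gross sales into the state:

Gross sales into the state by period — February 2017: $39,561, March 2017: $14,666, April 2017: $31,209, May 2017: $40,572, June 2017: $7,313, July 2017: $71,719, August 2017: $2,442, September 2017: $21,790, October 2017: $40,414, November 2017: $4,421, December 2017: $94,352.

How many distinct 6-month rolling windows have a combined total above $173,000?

February 2017–July 2017: $39,561 + $14,666 + $31,209 + $40,572 + $7,313 + $71,719 = $205,040 (over)
March 2017–August 2017: $14,666 + $31,209 + $40,572 + $7,313 + $71,719 + $2,442 = $167,921 (under)
April 2017–September 2017: $31,209 + $40,572 + $7,313 + $71,719 + $2,442 + $21,790 = $175,045 (over)
May 2017–October 2017: $40,572 + $7,313 + $71,719 + $2,442 + $21,790 + $40,414 = $184,250 (over)
June 2017–November 2017: $7,313 + $71,719 + $2,442 + $21,790 + $40,414 + $4,421 = $148,099 (under)
July 2017–December 2017: $71,719 + $2,442 + $21,790 + $40,414 + $4,421 + $94,352 = $235,138 (over)
4 windows exceed the threshold.

4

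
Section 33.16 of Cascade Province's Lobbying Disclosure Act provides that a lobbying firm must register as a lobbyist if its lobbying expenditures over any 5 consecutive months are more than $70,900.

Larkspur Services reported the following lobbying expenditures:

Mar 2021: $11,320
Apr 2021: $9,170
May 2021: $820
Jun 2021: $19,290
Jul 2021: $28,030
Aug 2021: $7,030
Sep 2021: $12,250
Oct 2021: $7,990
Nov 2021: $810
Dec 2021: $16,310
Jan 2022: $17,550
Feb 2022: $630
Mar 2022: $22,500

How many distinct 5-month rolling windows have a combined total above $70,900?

Mar 2021–Jul 2021: $11,320 + $9,170 + $820 + $19,290 + $28,030 = $68,630 (under)
Apr 2021–Aug 2021: $9,170 + $820 + $19,290 + $28,030 + $7,030 = $64,340 (under)
May 2021–Sep 2021: $820 + $19,290 + $28,030 + $7,030 + $12,250 = $67,420 (under)
Jun 2021–Oct 2021: $19,290 + $28,030 + $7,030 + $12,250 + $7,990 = $74,590 (over)
Jul 2021–Nov 2021: $28,030 + $7,030 + $12,250 + $7,990 + $810 = $56,110 (under)
Aug 2021–Dec 2021: $7,030 + $12,250 + $7,990 + $810 + $16,310 = $44,390 (under)
Sep 2021–Jan 2022: $12,250 + $7,990 + $810 + $16,310 + $17,550 = $54,910 (under)
Oct 2021–Feb 2022: $7,990 + $810 + $16,310 + $17,550 + $630 = $43,290 (under)
Nov 2021–Mar 2022: $810 + $16,310 + $17,550 + $630 + $22,500 = $57,800 (under)
1 window exceeds the threshold.

1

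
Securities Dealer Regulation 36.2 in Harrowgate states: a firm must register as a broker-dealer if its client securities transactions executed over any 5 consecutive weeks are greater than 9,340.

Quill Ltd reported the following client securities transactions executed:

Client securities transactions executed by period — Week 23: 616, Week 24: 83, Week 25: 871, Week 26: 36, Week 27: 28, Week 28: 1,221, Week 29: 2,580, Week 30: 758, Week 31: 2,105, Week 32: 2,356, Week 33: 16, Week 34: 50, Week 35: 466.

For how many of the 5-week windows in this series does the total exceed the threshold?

Week 23–Week 27: 616 + 83 + 871 + 36 + 28 = 1,634 (under)
Week 24–Week 28: 83 + 871 + 36 + 28 + 1,221 = 2,239 (under)
Week 25–Week 29: 871 + 36 + 28 + 1,221 + 2,580 = 4,736 (under)
Week 26–Week 30: 36 + 28 + 1,221 + 2,580 + 758 = 4,623 (under)
Week 27–Week 31: 28 + 1,221 + 2,580 + 758 + 2,105 = 6,692 (under)
Week 28–Week 32: 1,221 + 2,580 + 758 + 2,105 + 2,356 = 9,020 (under)
Week 29–Week 33: 2,580 + 758 + 2,105 + 2,356 + 16 = 7,815 (under)
Week 30–Week 34: 758 + 2,105 + 2,356 + 16 + 50 = 5,285 (under)
Week 31–Week 35: 2,105 + 2,356 + 16 + 50 + 466 = 4,993 (under)
0 windows exceed the threshold.

0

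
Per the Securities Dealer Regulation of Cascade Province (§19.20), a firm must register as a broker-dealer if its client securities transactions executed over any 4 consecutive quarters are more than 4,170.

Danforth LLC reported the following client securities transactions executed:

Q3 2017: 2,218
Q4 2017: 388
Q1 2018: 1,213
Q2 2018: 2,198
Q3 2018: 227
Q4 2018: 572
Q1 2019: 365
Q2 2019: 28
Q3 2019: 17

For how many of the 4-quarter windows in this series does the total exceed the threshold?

Q3 2017–Q2 2018: 2,218 + 388 + 1,213 + 2,198 = 6,017 (over)
Q4 2017–Q3 2018: 388 + 1,213 + 2,198 + 227 = 4,026 (under)
Q1 2018–Q4 2018: 1,213 + 2,198 + 227 + 572 = 4,210 (over)
Q2 2018–Q1 2019: 2,198 + 227 + 572 + 365 = 3,362 (under)
Q3 2018–Q2 2019: 227 + 572 + 365 + 28 = 1,192 (under)
Q4 2018–Q3 2019: 572 + 365 + 28 + 17 = 982 (under)
2 windows exceed the threshold.

2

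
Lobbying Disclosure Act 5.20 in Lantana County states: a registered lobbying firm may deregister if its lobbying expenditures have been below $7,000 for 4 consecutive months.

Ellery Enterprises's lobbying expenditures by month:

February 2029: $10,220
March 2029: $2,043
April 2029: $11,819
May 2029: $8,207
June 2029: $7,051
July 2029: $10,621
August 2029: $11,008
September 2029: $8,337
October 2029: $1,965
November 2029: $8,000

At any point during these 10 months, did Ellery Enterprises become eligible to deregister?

Months below $7,000: March 2029, October 2029.
Longest run of consecutive months below the threshold: 1.
1 < 4, so Ellery Enterprises never became eligible.

No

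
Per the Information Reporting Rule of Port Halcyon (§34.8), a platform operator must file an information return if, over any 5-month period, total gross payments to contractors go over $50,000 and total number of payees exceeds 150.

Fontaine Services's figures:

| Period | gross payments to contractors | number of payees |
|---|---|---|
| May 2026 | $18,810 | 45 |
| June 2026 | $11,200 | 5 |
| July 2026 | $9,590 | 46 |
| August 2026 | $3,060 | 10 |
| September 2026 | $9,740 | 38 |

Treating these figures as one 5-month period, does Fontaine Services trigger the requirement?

No

Total gross payments to contractors: $18,810 + $11,200 + $9,590 + $3,060 + $9,740 = $52,400 (> $50,000).
Total number of payees: 45 + 5 + 46 + 10 + 38 = 144 (≤ 150).
The test is 'and': the rule requires both, and at least one is not exceeded.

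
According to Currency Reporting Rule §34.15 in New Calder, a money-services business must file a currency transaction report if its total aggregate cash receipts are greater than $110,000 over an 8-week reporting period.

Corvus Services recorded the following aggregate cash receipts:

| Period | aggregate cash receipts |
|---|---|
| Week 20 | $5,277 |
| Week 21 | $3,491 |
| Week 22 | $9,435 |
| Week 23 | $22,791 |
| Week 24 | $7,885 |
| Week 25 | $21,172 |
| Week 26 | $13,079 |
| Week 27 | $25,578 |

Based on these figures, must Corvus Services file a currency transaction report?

Total aggregate cash receipts: $5,277 + $3,491 + $9,435 + $22,791 + $7,885 + $21,172 + $13,079 + $25,578 = $108,708.
$108,708 ≤ $110,000, so the threshold is not exceeded.

No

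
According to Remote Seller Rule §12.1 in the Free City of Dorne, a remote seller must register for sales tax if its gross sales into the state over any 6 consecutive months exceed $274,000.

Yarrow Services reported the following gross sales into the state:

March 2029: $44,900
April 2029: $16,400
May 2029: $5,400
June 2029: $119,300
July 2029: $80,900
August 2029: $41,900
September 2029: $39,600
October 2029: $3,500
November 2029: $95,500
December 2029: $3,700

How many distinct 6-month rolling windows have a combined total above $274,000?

4

March 2029–August 2029: $44,900 + $16,400 + $5,400 + $119,300 + $80,900 + $41,900 = $308,800 (over)
April 2029–September 2029: $16,400 + $5,400 + $119,300 + $80,900 + $41,900 + $39,600 = $303,500 (over)
May 2029–October 2029: $5,400 + $119,300 + $80,900 + $41,900 + $39,600 + $3,500 = $290,600 (over)
June 2029–November 2029: $119,300 + $80,900 + $41,900 + $39,600 + $3,500 + $95,500 = $380,700 (over)
July 2029–December 2029: $80,900 + $41,900 + $39,600 + $3,500 + $95,500 + $3,700 = $265,100 (under)
4 windows exceed the threshold.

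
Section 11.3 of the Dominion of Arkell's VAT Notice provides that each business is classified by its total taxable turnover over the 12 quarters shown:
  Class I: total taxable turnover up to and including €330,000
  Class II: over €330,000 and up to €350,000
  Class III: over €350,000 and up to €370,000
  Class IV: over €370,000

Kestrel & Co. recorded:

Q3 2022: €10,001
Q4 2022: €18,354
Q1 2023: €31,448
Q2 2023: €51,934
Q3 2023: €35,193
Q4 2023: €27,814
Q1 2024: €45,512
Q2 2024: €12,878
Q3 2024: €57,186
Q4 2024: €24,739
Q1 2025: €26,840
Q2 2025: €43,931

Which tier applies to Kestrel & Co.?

Class IV

Total taxable turnover: €10,001 + €18,354 + €31,448 + €51,934 + €35,193 + €27,814 + €45,512 + €12,878 + €57,186 + €24,739 + €26,840 + €43,931 = €385,830.
€385,830 > €370,000, so Class IV applies.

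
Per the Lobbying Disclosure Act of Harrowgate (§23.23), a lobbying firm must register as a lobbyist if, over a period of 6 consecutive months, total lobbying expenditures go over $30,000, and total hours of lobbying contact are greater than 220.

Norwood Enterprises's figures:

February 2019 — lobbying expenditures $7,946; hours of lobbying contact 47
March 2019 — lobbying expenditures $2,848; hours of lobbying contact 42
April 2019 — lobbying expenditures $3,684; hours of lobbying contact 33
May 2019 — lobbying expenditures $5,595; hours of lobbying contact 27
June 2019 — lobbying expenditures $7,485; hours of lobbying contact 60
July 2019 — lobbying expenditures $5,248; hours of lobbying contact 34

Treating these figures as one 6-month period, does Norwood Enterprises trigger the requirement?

Total lobbying expenditures: $7,946 + $2,848 + $3,684 + $5,595 + $7,485 + $5,248 = $32,806 (> $30,000).
Total hours of lobbying contact: 47 + 42 + 33 + 27 + 60 + 34 = 243 (> 220).
The test is 'and': both thresholds are exceeded.

Yes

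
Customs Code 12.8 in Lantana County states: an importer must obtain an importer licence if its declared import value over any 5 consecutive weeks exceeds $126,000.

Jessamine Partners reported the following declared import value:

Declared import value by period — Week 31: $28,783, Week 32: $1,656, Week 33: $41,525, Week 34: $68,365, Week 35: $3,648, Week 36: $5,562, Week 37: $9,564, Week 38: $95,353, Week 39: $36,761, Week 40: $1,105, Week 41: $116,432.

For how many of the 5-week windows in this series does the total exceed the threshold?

6

Week 31–Week 35: $28,783 + $1,656 + $41,525 + $68,365 + $3,648 = $143,977 (over)
Week 32–Week 36: $1,656 + $41,525 + $68,365 + $3,648 + $5,562 = $120,756 (under)
Week 33–Week 37: $41,525 + $68,365 + $3,648 + $5,562 + $9,564 = $128,664 (over)
Week 34–Week 38: $68,365 + $3,648 + $5,562 + $9,564 + $95,353 = $182,492 (over)
Week 35–Week 39: $3,648 + $5,562 + $9,564 + $95,353 + $36,761 = $150,888 (over)
Week 36–Week 40: $5,562 + $9,564 + $95,353 + $36,761 + $1,105 = $148,345 (over)
Week 37–Week 41: $9,564 + $95,353 + $36,761 + $1,105 + $116,432 = $259,215 (over)
6 windows exceed the threshold.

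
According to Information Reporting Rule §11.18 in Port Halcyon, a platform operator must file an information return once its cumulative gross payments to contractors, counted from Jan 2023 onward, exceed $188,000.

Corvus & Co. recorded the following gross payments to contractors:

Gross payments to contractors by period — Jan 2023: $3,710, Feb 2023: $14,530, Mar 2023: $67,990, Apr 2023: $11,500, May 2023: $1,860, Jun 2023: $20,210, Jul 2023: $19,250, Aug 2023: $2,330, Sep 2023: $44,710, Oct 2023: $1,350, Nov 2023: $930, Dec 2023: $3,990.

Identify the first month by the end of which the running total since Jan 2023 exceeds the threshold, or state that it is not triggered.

Through Jan 2023: $3,710
Through Feb 2023: $18,240
Through Mar 2023: $86,230
Through Apr 2023: $97,730
Through May 2023: $99,590
Through Jun 2023: $119,800
Through Jul 2023: $139,050
Through Aug 2023: $141,380
Through Sep 2023: $186,090
Through Oct 2023: $187,440
Through Nov 2023: $188,370 ← exceeds threshold

Nov 2023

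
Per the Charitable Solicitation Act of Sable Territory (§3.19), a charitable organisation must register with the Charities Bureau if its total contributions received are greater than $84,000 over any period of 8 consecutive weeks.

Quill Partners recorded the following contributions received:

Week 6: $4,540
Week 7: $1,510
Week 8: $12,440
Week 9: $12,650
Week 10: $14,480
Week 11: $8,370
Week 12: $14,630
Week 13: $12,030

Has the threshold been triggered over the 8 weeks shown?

No

Total contributions received: $4,540 + $1,510 + $12,440 + $12,650 + $14,480 + $8,370 + $14,630 + $12,030 = $80,650.
$80,650 ≤ $84,000, so the threshold is not exceeded.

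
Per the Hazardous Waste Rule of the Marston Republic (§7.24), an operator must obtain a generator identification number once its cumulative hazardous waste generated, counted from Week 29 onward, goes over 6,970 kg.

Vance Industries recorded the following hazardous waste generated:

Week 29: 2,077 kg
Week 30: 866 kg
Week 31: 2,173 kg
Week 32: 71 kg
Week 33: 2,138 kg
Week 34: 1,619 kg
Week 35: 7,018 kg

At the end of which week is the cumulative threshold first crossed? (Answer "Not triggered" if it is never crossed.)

Week 33

Through Week 29: 2,077 kg
Through Week 30: 2,943 kg
Through Week 31: 5,116 kg
Through Week 32: 5,187 kg
Through Week 33: 7,325 kg ← exceeds threshold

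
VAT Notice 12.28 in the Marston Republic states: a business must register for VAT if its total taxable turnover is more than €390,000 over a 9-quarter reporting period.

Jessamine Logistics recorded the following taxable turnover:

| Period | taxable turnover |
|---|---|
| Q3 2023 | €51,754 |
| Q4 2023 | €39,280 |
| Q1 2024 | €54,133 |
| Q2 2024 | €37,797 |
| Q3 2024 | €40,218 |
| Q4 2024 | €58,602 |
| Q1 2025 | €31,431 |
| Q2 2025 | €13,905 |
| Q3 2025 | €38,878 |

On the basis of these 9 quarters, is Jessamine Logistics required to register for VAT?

Total taxable turnover: €51,754 + €39,280 + €54,133 + €37,797 + €40,218 + €58,602 + €31,431 + €13,905 + €38,878 = €365,998.
€365,998 ≤ €390,000, so the threshold is not exceeded.

No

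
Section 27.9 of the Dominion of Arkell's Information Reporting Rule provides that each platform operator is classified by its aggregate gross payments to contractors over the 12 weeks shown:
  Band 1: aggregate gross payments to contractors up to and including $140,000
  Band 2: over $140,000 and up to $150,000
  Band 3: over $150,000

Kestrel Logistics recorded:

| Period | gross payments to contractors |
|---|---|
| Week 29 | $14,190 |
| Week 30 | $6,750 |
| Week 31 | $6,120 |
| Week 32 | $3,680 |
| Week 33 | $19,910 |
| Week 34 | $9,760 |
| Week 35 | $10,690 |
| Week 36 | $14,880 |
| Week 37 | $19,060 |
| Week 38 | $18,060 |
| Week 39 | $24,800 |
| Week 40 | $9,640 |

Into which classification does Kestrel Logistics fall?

Aggregate gross payments to contractors: $14,190 + $6,750 + $6,120 + $3,680 + $19,910 + $9,760 + $10,690 + $14,880 + $19,060 + $18,060 + $24,800 + $9,640 = $157,540.
$157,540 > $150,000, so Band 3 applies.

Band 3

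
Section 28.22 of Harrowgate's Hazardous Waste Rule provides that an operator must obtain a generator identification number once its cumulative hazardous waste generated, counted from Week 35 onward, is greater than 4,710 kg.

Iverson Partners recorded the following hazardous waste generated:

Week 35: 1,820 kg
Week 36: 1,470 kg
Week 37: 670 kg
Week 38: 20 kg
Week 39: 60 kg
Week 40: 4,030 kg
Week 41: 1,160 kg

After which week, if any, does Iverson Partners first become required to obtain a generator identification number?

Through Week 35: 1,820 kg
Through Week 36: 3,290 kg
Through Week 37: 3,960 kg
Through Week 38: 3,980 kg
Through Week 39: 4,040 kg
Through Week 40: 8,070 kg ← exceeds threshold

Week 40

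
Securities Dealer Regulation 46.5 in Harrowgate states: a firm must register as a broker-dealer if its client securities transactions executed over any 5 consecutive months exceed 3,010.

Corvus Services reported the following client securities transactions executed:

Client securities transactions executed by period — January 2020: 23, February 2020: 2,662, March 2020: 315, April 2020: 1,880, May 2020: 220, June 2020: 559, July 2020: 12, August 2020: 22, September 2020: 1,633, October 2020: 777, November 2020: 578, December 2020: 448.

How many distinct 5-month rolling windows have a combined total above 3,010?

4

January 2020–May 2020: 23 + 2,662 + 315 + 1,880 + 220 = 5,100 (over)
February 2020–June 2020: 2,662 + 315 + 1,880 + 220 + 559 = 5,636 (over)
March 2020–July 2020: 315 + 1,880 + 220 + 559 + 12 = 2,986 (under)
April 2020–August 2020: 1,880 + 220 + 559 + 12 + 22 = 2,693 (under)
May 2020–September 2020: 220 + 559 + 12 + 22 + 1,633 = 2,446 (under)
June 2020–October 2020: 559 + 12 + 22 + 1,633 + 777 = 3,003 (under)
July 2020–November 2020: 12 + 22 + 1,633 + 777 + 578 = 3,022 (over)
August 2020–December 2020: 22 + 1,633 + 777 + 578 + 448 = 3,458 (over)
4 windows exceed the threshold.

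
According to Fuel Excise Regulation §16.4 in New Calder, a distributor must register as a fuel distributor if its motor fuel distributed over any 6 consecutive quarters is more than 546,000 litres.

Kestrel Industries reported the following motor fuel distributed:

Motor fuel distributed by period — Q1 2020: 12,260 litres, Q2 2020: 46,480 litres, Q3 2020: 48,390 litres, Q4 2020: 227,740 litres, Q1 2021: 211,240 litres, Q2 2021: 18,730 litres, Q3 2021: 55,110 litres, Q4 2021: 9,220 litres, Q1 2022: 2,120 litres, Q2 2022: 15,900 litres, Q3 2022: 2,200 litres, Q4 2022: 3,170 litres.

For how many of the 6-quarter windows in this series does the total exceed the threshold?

3

Q1 2020–Q2 2021: 12,260 litres + 46,480 litres + 48,390 litres + 227,740 litres + 211,240 litres + 18,730 litres = 564,840 litres (over)
Q2 2020–Q3 2021: 46,480 litres + 48,390 litres + 227,740 litres + 211,240 litres + 18,730 litres + 55,110 litres = 607,690 litres (over)
Q3 2020–Q4 2021: 48,390 litres + 227,740 litres + 211,240 litres + 18,730 litres + 55,110 litres + 9,220 litres = 570,430 litres (over)
Q4 2020–Q1 2022: 227,740 litres + 211,240 litres + 18,730 litres + 55,110 litres + 9,220 litres + 2,120 litres = 524,160 litres (under)
Q1 2021–Q2 2022: 211,240 litres + 18,730 litres + 55,110 litres + 9,220 litres + 2,120 litres + 15,900 litres = 312,320 litres (under)
Q2 2021–Q3 2022: 18,730 litres + 55,110 litres + 9,220 litres + 2,120 litres + 15,900 litres + 2,200 litres = 103,280 litres (under)
Q3 2021–Q4 2022: 55,110 litres + 9,220 litres + 2,120 litres + 15,900 litres + 2,200 litres + 3,170 litres = 87,720 litres (under)
3 windows exceed the threshold.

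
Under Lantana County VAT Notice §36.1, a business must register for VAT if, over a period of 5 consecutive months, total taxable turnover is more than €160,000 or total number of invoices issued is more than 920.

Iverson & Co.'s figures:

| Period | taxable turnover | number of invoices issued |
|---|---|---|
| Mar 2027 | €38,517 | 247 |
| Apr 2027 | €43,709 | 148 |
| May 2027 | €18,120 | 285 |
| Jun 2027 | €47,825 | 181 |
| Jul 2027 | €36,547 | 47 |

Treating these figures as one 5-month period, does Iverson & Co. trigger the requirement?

Yes

Total taxable turnover: €38,517 + €43,709 + €18,120 + €47,825 + €36,547 = €184,718 (> €160,000).
Total number of invoices issued: 247 + 148 + 285 + 181 + 47 = 908 (≤ 920).
The test is 'or': at least one threshold is exceeded.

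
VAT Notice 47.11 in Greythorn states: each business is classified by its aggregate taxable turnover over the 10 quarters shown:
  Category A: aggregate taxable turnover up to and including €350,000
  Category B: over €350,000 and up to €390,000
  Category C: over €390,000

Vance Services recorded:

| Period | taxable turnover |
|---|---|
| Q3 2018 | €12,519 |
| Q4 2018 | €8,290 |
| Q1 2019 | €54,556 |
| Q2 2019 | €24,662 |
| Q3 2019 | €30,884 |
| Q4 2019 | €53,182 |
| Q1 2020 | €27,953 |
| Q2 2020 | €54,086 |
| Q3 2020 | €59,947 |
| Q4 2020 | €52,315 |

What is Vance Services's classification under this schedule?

Aggregate taxable turnover: €12,519 + €8,290 + €54,556 + €24,662 + €30,884 + €53,182 + €27,953 + €54,086 + €59,947 + €52,315 = €378,394.
€350,000 < €378,394 ≤ €390,000, so Category B applies.

Category B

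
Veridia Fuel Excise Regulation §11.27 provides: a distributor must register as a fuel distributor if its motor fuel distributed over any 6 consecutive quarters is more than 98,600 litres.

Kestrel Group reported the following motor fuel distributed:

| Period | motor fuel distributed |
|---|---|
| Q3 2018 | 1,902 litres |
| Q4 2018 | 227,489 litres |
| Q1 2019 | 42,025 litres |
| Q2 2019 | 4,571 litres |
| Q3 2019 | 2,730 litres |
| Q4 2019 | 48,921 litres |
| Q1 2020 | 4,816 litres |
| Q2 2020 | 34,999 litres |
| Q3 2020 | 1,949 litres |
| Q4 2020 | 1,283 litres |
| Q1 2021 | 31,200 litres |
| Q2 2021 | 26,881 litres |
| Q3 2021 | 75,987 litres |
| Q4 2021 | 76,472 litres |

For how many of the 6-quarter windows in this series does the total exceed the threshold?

Q3 2018–Q4 2019: 1,902 litres + 227,489 litres + 42,025 litres + 4,571 litres + 2,730 litres + 48,921 litres = 327,638 litres (over)
Q4 2018–Q1 2020: 227,489 litres + 42,025 litres + 4,571 litres + 2,730 litres + 48,921 litres + 4,816 litres = 330,552 litres (over)
Q1 2019–Q2 2020: 42,025 litres + 4,571 litres + 2,730 litres + 48,921 litres + 4,816 litres + 34,999 litres = 138,062 litres (over)
Q2 2019–Q3 2020: 4,571 litres + 2,730 litres + 48,921 litres + 4,816 litres + 34,999 litres + 1,949 litres = 97,986 litres (under)
Q3 2019–Q4 2020: 2,730 litres + 48,921 litres + 4,816 litres + 34,999 litres + 1,949 litres + 1,283 litres = 94,698 litres (under)
Q4 2019–Q1 2021: 48,921 litres + 4,816 litres + 34,999 litres + 1,949 litres + 1,283 litres + 31,200 litres = 123,168 litres (over)
Q1 2020–Q2 2021: 4,816 litres + 34,999 litres + 1,949 litres + 1,283 litres + 31,200 litres + 26,881 litres = 101,128 litres (over)
Q2 2020–Q3 2021: 34,999 litres + 1,949 litres + 1,283 litres + 31,200 litres + 26,881 litres + 75,987 litres = 172,299 litres (over)
Q3 2020–Q4 2021: 1,949 litres + 1,283 litres + 31,200 litres + 26,881 litres + 75,987 litres + 76,472 litres = 213,772 litres (over)
7 windows exceed the threshold.

7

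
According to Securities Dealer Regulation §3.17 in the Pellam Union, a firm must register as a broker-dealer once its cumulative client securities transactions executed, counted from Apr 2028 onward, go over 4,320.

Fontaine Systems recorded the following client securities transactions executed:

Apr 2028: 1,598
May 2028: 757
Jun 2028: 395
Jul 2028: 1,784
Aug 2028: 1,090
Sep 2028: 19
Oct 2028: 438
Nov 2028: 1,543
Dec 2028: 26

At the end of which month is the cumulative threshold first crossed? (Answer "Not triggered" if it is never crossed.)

Jul 2028

Through Apr 2028: 1,598
Through May 2028: 2,355
Through Jun 2028: 2,750
Through Jul 2028: 4,534 ← exceeds threshold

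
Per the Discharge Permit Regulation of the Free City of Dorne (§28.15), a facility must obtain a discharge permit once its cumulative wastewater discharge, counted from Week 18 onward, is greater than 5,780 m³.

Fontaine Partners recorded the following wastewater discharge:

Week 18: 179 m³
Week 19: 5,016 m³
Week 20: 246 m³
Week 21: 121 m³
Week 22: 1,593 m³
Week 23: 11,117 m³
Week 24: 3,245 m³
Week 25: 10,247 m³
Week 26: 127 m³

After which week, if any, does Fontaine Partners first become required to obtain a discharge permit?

Through Week 18: 179 m³
Through Week 19: 5,195 m³
Through Week 20: 5,441 m³
Through Week 21: 5,562 m³
Through Week 22: 7,155 m³ ← exceeds threshold

Week 22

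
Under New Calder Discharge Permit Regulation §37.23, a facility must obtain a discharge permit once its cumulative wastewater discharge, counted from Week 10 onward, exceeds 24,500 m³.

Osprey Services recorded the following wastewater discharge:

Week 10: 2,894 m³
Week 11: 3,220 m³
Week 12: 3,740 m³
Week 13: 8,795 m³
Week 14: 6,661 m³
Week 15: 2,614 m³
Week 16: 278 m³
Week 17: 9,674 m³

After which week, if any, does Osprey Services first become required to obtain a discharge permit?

Through Week 10: 2,894 m³
Through Week 11: 6,114 m³
Through Week 12: 9,854 m³
Through Week 13: 18,649 m³
Through Week 14: 25,310 m³ ← exceeds threshold

Week 14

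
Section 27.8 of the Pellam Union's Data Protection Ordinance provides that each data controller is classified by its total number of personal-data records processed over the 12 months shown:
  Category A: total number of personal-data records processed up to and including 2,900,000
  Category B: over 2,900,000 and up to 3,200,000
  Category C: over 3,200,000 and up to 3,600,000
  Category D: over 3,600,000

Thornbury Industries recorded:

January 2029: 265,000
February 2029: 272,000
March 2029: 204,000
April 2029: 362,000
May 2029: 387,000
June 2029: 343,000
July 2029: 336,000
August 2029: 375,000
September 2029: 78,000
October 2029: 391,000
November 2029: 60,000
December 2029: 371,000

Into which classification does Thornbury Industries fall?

Total number of personal-data records processed: 265,000 + 272,000 + 204,000 + 362,000 + 387,000 + 343,000 + 336,000 + 375,000 + 78,000 + 391,000 + 60,000 + 371,000 = 3,444,000.
3,200,000 < 3,444,000 ≤ 3,600,000, so Category C applies.

Category C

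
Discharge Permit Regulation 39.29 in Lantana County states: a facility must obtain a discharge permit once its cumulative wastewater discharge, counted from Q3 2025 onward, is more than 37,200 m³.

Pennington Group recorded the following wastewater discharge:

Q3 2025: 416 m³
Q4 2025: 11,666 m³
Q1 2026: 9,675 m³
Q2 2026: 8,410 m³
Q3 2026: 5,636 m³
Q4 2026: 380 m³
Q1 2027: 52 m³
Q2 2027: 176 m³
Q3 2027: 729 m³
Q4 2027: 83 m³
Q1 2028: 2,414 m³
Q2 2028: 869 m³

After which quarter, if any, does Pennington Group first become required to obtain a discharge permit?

Through Q3 2025: 416 m³
Through Q4 2025: 12,082 m³
Through Q1 2026: 21,757 m³
Through Q2 2026: 30,167 m³
Through Q3 2026: 35,803 m³
Through Q4 2026: 36,183 m³
Through Q1 2027: 36,235 m³
Through Q2 2027: 36,411 m³
Through Q3 2027: 37,140 m³
Through Q4 2027: 37,223 m³ ← exceeds threshold

Q4 2027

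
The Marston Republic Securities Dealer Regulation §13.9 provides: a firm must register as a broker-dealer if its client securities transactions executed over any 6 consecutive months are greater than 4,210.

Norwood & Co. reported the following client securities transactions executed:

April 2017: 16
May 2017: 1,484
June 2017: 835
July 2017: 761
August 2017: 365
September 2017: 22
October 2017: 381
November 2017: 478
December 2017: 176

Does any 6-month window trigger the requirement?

April 2017–September 2017: 16 + 1,484 + 835 + 761 + 365 + 22 = 3,483 (under)
May 2017–October 2017: 1,484 + 835 + 761 + 365 + 22 + 381 = 3,848 (under)
June 2017–November 2017: 835 + 761 + 365 + 22 + 381 + 478 = 2,842 (under)
July 2017–December 2017: 761 + 365 + 22 + 381 + 478 + 176 = 2,183 (under)
No window exceeds 4,210.

No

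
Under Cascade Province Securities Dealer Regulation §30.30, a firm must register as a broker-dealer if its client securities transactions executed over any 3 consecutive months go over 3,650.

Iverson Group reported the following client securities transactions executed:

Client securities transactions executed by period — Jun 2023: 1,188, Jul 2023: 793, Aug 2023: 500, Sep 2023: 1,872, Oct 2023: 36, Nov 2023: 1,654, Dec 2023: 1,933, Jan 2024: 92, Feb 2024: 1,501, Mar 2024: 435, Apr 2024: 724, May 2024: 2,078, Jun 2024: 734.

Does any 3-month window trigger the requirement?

Jun 2023–Aug 2023: 1,188 + 793 + 500 = 2,481 (under)
Jul 2023–Sep 2023: 793 + 500 + 1,872 = 3,165 (under)
Aug 2023–Oct 2023: 500 + 1,872 + 36 = 2,408 (under)
Sep 2023–Nov 2023: 1,872 + 36 + 1,654 = 3,562 (under)
Oct 2023–Dec 2023: 36 + 1,654 + 1,933 = 3,623 (under)
Nov 2023–Jan 2024: 1,654 + 1,933 + 92 = 3,679 (over)
Dec 2023–Feb 2024: 1,933 + 92 + 1,501 = 3,526 (under)
Jan 2024–Mar 2024: 92 + 1,501 + 435 = 2,028 (under)
Feb 2024–Apr 2024: 1,501 + 435 + 724 = 2,660 (under)
Mar 2024–May 2024: 435 + 724 + 2,078 = 3,237 (under)
Apr 2024–Jun 2024: 724 + 2,078 + 734 = 3,536 (under)
At least one window exceeds 3,650.

Yes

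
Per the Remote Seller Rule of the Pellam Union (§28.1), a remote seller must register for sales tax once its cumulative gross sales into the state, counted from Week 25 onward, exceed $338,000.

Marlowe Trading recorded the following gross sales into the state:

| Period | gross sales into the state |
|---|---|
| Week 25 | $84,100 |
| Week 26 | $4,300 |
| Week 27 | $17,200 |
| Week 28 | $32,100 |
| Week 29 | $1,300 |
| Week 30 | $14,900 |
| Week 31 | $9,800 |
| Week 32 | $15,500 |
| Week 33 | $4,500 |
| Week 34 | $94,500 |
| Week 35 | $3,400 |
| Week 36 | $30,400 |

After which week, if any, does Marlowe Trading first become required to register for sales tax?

Not triggered

Through Week 25: $84,100
Through Week 26: $88,400
Through Week 27: $105,600
Through Week 28: $137,700
Through Week 29: $139,000
Through Week 30: $153,900
Through Week 31: $163,700
Through Week 32: $179,200
Through Week 33: $183,700
Through Week 34: $278,200
Through Week 35: $281,600
Through Week 36: $312,000
Final cumulative total $312,000 ≤ $338,000; the threshold is never exceeded.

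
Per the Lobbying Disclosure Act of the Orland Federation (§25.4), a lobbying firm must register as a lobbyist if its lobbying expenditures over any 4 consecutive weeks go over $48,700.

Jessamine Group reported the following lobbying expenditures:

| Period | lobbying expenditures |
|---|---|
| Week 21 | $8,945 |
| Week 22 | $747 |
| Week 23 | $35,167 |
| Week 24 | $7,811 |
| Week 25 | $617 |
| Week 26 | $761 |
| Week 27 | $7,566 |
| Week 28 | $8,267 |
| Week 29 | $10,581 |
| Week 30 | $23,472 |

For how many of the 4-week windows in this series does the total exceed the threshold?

Week 21–Week 24: $8,945 + $747 + $35,167 + $7,811 = $52,670 (over)
Week 22–Week 25: $747 + $35,167 + $7,811 + $617 = $44,342 (under)
Week 23–Week 26: $35,167 + $7,811 + $617 + $761 = $44,356 (under)
Week 24–Week 27: $7,811 + $617 + $761 + $7,566 = $16,755 (under)
Week 25–Week 28: $617 + $761 + $7,566 + $8,267 = $17,211 (under)
Week 26–Week 29: $761 + $7,566 + $8,267 + $10,581 = $27,175 (under)
Week 27–Week 30: $7,566 + $8,267 + $10,581 + $23,472 = $49,886 (over)
2 windows exceed the threshold.

2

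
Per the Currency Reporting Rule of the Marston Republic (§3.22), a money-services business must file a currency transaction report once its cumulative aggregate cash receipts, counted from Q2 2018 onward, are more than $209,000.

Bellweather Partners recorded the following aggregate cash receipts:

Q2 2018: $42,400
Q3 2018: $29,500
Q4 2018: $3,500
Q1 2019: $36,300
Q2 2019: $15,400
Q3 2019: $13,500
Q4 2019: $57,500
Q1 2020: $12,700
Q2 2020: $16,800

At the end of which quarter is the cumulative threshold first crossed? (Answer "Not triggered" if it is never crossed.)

Through Q2 2018: $42,400
Through Q3 2018: $71,900
Through Q4 2018: $75,400
Through Q1 2019: $111,700
Through Q2 2019: $127,100
Through Q3 2019: $140,600
Through Q4 2019: $198,100
Through Q1 2020: $210,800 ← exceeds threshold

Q1 2020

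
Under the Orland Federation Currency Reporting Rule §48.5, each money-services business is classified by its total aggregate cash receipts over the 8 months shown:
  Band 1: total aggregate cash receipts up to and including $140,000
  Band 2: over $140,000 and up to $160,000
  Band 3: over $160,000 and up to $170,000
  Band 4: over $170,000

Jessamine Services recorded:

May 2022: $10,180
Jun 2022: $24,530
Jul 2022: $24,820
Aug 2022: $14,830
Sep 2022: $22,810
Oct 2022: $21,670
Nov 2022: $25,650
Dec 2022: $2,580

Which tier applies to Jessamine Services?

Total aggregate cash receipts: $10,180 + $24,530 + $24,820 + $14,830 + $22,810 + $21,670 + $25,650 + $2,580 = $147,070.
$140,000 < $147,070 ≤ $160,000, so Band 2 applies.

Band 2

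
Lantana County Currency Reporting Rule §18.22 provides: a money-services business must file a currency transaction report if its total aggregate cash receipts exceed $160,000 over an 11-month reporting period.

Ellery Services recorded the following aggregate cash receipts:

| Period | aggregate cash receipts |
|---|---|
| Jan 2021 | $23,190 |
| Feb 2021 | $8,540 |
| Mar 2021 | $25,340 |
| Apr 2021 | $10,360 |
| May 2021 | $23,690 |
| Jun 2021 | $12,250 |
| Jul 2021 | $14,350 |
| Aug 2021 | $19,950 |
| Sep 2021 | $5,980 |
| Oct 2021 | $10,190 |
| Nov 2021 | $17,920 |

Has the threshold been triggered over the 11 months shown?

Yes

Total aggregate cash receipts: $23,190 + $8,540 + $25,340 + $10,360 + $23,690 + $12,250 + $14,350 + $19,950 + $5,980 + $10,190 + $17,920 = $171,760.
$171,760 > $160,000, so the threshold is exceeded.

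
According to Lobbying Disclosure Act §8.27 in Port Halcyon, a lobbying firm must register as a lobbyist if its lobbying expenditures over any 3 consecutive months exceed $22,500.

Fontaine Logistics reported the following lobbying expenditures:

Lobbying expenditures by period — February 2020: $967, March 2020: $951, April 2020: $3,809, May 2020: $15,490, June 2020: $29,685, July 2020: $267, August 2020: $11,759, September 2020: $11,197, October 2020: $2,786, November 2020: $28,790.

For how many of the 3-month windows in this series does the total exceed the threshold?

February 2020–April 2020: $967 + $951 + $3,809 = $5,727 (under)
March 2020–May 2020: $951 + $3,809 + $15,490 = $20,250 (under)
April 2020–June 2020: $3,809 + $15,490 + $29,685 = $48,984 (over)
May 2020–July 2020: $15,490 + $29,685 + $267 = $45,442 (over)
June 2020–August 2020: $29,685 + $267 + $11,759 = $41,711 (over)
July 2020–September 2020: $267 + $11,759 + $11,197 = $23,223 (over)
August 2020–October 2020: $11,759 + $11,197 + $2,786 = $25,742 (over)
September 2020–November 2020: $11,197 + $2,786 + $28,790 = $42,773 (over)
6 windows exceed the threshold.

6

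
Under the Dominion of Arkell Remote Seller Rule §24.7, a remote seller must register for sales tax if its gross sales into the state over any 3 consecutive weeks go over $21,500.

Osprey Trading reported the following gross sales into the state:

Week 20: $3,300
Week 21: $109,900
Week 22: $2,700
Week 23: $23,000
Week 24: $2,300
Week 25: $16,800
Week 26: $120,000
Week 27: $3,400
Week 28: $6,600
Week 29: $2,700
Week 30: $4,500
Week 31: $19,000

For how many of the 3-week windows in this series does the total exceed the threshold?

8

Week 20–Week 22: $3,300 + $109,900 + $2,700 = $115,900 (over)
Week 21–Week 23: $109,900 + $2,700 + $23,000 = $135,600 (over)
Week 22–Week 24: $2,700 + $23,000 + $2,300 = $28,000 (over)
Week 23–Week 25: $23,000 + $2,300 + $16,800 = $42,100 (over)
Week 24–Week 26: $2,300 + $16,800 + $120,000 = $139,100 (over)
Week 25–Week 27: $16,800 + $120,000 + $3,400 = $140,200 (over)
Week 26–Week 28: $120,000 + $3,400 + $6,600 = $130,000 (over)
Week 27–Week 29: $3,400 + $6,600 + $2,700 = $12,700 (under)
Week 28–Week 30: $6,600 + $2,700 + $4,500 = $13,800 (under)
Week 29–Week 31: $2,700 + $4,500 + $19,000 = $26,200 (over)
8 windows exceed the threshold.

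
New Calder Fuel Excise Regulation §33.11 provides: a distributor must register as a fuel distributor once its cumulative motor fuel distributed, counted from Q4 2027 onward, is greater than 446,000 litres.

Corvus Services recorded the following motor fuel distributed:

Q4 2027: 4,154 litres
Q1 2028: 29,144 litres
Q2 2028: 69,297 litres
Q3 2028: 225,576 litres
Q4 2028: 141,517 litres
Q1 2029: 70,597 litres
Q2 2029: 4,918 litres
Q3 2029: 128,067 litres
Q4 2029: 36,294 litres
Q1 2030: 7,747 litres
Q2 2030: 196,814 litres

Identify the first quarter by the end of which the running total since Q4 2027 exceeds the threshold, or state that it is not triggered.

Q4 2028

Through Q4 2027: 4,154 litres
Through Q1 2028: 33,298 litres
Through Q2 2028: 102,595 litres
Through Q3 2028: 328,171 litres
Through Q4 2028: 469,688 litres ← exceeds threshold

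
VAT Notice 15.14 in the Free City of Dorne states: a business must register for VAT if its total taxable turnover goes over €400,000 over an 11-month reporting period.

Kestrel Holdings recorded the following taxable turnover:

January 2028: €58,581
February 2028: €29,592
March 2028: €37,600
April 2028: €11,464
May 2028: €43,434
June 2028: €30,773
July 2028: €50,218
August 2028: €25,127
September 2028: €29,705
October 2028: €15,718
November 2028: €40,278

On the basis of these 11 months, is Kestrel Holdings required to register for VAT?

Total taxable turnover: €58,581 + €29,592 + €37,600 + €11,464 + €43,434 + €30,773 + €50,218 + €25,127 + €29,705 + €15,718 + €40,278 = €372,490.
€372,490 ≤ €400,000, so the threshold is not exceeded.

No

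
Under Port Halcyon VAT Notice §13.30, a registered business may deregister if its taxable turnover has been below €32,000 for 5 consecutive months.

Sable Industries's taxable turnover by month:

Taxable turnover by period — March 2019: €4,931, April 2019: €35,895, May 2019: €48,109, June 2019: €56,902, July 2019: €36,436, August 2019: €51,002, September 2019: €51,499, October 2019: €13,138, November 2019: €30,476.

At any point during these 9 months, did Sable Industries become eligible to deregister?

No

Months below €32,000: March 2019, October 2019, November 2019.
Longest run of consecutive months below the threshold: 2.
2 < 5, so Sable Industries never became eligible.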